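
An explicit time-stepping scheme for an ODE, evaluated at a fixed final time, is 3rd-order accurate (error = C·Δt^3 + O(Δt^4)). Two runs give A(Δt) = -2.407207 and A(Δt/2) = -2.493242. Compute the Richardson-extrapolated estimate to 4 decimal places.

-2.5055

The leading error scales as Δt^3; refining by a factor of 2 reduces it by 2^3 = 8.
Extrapolated value = (8·A(Δt/2) − A(Δt)) / (8 − 1)
= (8·(-2.493242) − (-2.407207)) / 7
= -17.538729 / 7 = -2.505533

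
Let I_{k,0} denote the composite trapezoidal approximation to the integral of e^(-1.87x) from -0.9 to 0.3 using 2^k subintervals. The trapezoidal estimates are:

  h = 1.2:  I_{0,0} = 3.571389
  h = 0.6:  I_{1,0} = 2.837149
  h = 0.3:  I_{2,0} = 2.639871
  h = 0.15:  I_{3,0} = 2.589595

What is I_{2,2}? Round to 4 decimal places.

Richardson extrapolation on the trapezoidal column (denominator 4−1=3):
I_{1,1} = (4·2.837149 − 3.571389) / 3 = 2.592402
I_{2,1} = (4·2.639871 − 2.837149) / 3 = 2.574112
I_{2,2} = (16·2.574112 − 2.592402) / 15 = 2.572893

2.5729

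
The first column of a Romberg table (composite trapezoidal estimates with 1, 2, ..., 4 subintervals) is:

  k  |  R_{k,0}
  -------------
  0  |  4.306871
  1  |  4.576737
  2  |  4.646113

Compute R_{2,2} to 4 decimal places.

4.6694

R_{1,1} = 4.576737 + (4.576737 − 4.306871)/3 = 4.666692
R_{2,1} = (4·4.646113 − 4.576737) / 3 = 4.669238
R_{2,2} = (16·4.669238 − 4.666692) / 15 = 4.669408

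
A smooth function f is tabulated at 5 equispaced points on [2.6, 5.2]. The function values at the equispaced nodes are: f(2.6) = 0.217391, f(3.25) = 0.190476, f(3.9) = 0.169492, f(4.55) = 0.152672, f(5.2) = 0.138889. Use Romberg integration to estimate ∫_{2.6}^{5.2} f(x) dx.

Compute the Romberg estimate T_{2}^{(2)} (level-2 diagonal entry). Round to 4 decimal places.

T_{0}^{(0)} (trapezoid, 1 panel, h=2.6000): 0.463164
T_{1}^{(0)} (trapezoid, 2 panels, h=1.3000): 0.451922
T_{2}^{(0)} (trapezoid, 4 panels, h=0.6500): 0.449007
T_{1}^{(1)} = 0.451922 + (0.451922 − 0.463164)/3 = 0.448175
T_{2}^{(1)} = 0.449007 + (0.449007 − 0.451922)/3 = 0.448035
T_{2}^{(2)} = 0.448035 + (0.448035 − 0.448175)/15 = 0.448026

0.4480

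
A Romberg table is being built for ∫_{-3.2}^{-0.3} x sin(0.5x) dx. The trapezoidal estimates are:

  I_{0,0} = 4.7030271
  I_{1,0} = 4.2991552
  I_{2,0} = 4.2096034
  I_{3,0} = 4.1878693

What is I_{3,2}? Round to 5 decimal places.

Richardson extrapolation on the trapezoidal column (denominator 4−1=3):
I_{2,1} = 4.2096034 + (4.2096034 − 4.2991552)/3 = 4.1797528
I_{3,1} = (4·4.1878693 − 4.2096034) / 3 = 4.1806246
I_{3,2} = 4.1806246 + (4.1806246 − 4.1797528)/15 = 4.1806827

4.18068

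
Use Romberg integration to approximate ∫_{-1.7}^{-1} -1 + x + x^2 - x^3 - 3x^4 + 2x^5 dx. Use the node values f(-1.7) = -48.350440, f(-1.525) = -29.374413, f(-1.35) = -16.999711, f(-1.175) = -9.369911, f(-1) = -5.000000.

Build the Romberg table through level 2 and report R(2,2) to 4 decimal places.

R(0,0) (trapezoid, 1 panel, h=0.7000): -18.672654
R(1,0) (trapezoid, 2 panels, h=0.3500): -15.286226
R(2,0) (trapezoid, 4 panels, h=0.1750): -14.423370
R(1,1) = -15.286226 + (-15.286226 − (-18.672654))/3 = -14.157417
R(2,1) = -14.423370 + (-14.423370 − (-15.286226))/3 = -14.135751
R(2,2) = -14.135751 + (-14.135751 − (-14.157417))/15 = -14.134307

-14.1343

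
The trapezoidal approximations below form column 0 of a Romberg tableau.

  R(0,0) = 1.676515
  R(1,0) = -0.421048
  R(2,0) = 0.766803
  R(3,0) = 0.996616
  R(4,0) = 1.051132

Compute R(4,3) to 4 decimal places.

R(2,1) = (4·0.766803 − (-0.421048)) / 3 = 1.162753
R(3,1) = 0.996616 + (0.996616 − 0.766803)/3 = 1.073220
R(4,1) = 1.051132 + (1.051132 − 0.996616)/3 = 1.069304
R(3,2) = (16·1.073220 − 1.162753) / 15 = 1.067251
R(4,2) = (16·1.069304 − 1.073220) / 15 = 1.069043
R(4,3) = 1.069043 + (1.069043 − 1.067251)/63 = 1.069071

1.0691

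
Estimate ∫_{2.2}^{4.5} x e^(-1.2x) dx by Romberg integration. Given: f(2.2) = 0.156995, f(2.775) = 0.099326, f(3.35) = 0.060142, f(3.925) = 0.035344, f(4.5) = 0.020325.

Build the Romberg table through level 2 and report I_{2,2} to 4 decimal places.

0.1603

I_{0,0} (trapezoid, 1 panel, h=2.3000): 0.203918
I_{1,0} (trapezoid, 2 panels, h=1.1500): 0.171122
I_{2,0} (trapezoid, 4 panels, h=0.5750): 0.162996
I_{1,1} = 0.171122 + (0.171122 − 0.203918)/3 = 0.160190
I_{2,1} = 0.162996 + (0.162996 − 0.171122)/3 = 0.160287
I_{2,2} = 0.160287 + (0.160287 − 0.160190)/15 = 0.160293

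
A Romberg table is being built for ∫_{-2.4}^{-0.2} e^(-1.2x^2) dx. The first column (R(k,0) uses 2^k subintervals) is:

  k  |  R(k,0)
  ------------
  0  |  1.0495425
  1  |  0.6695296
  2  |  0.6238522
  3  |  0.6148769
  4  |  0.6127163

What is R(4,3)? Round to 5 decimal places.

0.61200

Richardson extrapolation on the trapezoidal column (denominator 4−1=3):
R(2,1) = 0.6238522 + (0.6238522 − 0.6695296)/3 = 0.6086264
R(3,1) = 0.6148769 + (0.6148769 − 0.6238522)/3 = 0.6118851
R(4,1) = 0.6127163 + (0.6127163 − 0.6148769)/3 = 0.6119961
R(3,2) = (16·0.6118851 − 0.6086264) / 15 = 0.6121023
R(4,2) = 0.6119961 + (0.6119961 − 0.6118851)/15 = 0.6120035
R(4,3) = (64·0.6120035 − 0.6121023) / 63 = 0.6120019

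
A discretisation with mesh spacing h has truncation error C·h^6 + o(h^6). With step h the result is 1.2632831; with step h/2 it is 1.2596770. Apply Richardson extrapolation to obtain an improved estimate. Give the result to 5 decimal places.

1.25962

Extrapolated value = (64·A(h/2) − A(h)) / (64 − 1)
= (64·1.2596770 − 1.2632831) / 63
= 79.3560449 / 63 = 1.2596198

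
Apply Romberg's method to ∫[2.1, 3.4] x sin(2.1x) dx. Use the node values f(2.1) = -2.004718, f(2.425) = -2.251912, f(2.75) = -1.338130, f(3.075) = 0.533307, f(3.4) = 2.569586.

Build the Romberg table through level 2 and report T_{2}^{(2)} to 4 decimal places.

T_{0}^{(0)} (trapezoid, 1 panel, h=1.3000): 0.367164
T_{1}^{(0)} (trapezoid, 2 panels, h=0.6500): -0.686202
T_{2}^{(0)} (trapezoid, 4 panels, h=0.3250): -0.901648
T_{1}^{(1)} = -0.686202 + (-0.686202 − 0.367164)/3 = -1.037324
T_{2}^{(1)} = -0.901648 + (-0.901648 − (-0.686202))/3 = -0.973463
T_{2}^{(2)} = -0.973463 + (-0.973463 − (-1.037324))/15 = -0.969206

-0.9692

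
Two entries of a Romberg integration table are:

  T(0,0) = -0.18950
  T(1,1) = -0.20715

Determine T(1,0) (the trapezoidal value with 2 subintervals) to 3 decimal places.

From T(1,1) = (4·T(1,0) − T(0,0))/3, solve for T(1,0):
4·T(1,0) = 3·(-0.20715) + (-0.18950) = -0.81095
T(1,0) = -0.20274

-0.203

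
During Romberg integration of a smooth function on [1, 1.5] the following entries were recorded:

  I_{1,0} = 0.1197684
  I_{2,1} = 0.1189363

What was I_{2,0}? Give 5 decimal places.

From I_{2,1} = (4·I_{2,0} − I_{1,0})/3, solve for I_{2,0}:
4·I_{2,0} = 3·0.1189363 + 0.1197684 = 0.4765773
I_{2,0} = 0.1191443

0.11914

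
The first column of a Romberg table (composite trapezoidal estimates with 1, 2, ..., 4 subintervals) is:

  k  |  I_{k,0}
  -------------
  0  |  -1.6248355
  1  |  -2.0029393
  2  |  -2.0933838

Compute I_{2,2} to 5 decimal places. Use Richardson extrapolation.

I_{1,1} = -2.0029393 + (-2.0029393 − (-1.6248355))/3 = -2.1289739
I_{2,1} = (4·(-2.0933838) − (-2.0029393)) / 3 = -2.1235320
I_{2,2} = (16·(-2.1235320) − (-2.1289739)) / 15 = -2.1231692

-2.12317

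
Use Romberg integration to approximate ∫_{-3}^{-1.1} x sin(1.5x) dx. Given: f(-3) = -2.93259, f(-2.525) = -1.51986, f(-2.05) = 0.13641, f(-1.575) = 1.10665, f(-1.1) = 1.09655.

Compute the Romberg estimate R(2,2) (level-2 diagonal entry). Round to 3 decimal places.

R(0,0) (trapezoid, 1 panel, h=1.9000): -1.74424
R(1,0) (trapezoid, 2 panels, h=0.9500): -0.74253
R(2,0) (trapezoid, 4 panels, h=0.4750): -0.56754
R(1,1) = -0.74253 + (-0.74253 − (-1.74424))/3 = -0.40863
R(2,1) = -0.56754 + (-0.56754 − (-0.74253))/3 = -0.50921
R(2,2) = -0.50921 + (-0.50921 − (-0.40863))/15 = -0.51592

-0.516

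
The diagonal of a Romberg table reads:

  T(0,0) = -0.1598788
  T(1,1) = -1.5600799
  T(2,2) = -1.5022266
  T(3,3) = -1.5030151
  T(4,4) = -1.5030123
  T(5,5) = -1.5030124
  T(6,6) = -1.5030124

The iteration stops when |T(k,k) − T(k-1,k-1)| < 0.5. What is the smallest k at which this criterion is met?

|T(1,1) − T(0,0)| = 1.4002011 ≥ 0.5
|T(2,2) − T(1,1)| = 0.0578533 < 0.5

k = 2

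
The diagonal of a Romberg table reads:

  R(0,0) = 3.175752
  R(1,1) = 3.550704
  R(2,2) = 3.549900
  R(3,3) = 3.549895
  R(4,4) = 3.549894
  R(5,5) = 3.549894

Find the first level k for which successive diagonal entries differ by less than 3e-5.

|R(1,1) − R(0,0)| = 0.374952 ≥ 3e-5
|R(2,2) − R(1,1)| = 0.000804 ≥ 3e-5
|R(3,3) − R(2,2)| = 0.000005 < 3e-5

k = 3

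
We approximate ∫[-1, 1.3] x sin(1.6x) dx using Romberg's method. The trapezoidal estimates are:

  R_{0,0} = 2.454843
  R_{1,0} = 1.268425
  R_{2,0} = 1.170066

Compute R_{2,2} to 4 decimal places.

1.1549

Richardson extrapolation on the trapezoidal column (denominator 4−1=3):
R_{1,1} = (4·1.268425 − 2.454843) / 3 = 0.872952
R_{2,1} = 1.170066 + (1.170066 − 1.268425)/3 = 1.137280
R_{2,2} = (16·1.137280 − 0.872952) / 15 = 1.154902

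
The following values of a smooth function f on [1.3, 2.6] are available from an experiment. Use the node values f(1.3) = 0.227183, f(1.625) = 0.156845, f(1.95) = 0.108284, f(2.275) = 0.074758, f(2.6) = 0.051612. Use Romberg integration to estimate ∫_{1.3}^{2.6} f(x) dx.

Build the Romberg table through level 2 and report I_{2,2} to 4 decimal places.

I_{0,0} (trapezoid, 1 panel, h=1.3000): 0.181217
I_{1,0} (trapezoid, 2 panels, h=0.6500): 0.160993
I_{2,0} (trapezoid, 4 panels, h=0.3250): 0.155767
I_{1,1} = 0.160993 + (0.160993 − 0.181217)/3 = 0.154252
I_{2,1} = 0.155767 + (0.155767 − 0.160993)/3 = 0.154025
I_{2,2} = 0.154025 + (0.154025 − 0.154252)/15 = 0.154010

0.1540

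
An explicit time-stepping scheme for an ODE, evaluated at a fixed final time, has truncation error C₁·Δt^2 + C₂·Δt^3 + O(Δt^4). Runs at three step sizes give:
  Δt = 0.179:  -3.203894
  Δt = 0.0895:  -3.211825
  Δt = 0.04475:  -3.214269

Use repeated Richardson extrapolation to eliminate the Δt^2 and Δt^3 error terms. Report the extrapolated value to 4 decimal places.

-3.2152

First eliminate the Δt^2 term (factor 2^2 = 4):
  B₁ = (4·(-3.211825) − (-3.203894))/3 = -3.214469
  B₂ = (4·(-3.214269) − (-3.211825))/3 = -3.215084
Then eliminate the Δt^3 term (factor 2^3 = 8):
  (8·(-3.215084) − (-3.214469))/7 = -3.215172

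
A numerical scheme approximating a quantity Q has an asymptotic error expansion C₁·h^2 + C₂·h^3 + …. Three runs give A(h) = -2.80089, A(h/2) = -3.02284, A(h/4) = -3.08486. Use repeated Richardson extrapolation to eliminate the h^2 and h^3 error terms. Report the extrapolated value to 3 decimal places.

First eliminate the h^2 term (factor 2^2 = 4):
  B₁ = (4·(-3.02284) − (-2.80089))/3 = -3.09682
  B₂ = (4·(-3.08486) − (-3.02284))/3 = -3.10553
Then eliminate the h^3 term (factor 2^3 = 8):
  (8·(-3.10553) − (-3.09682))/7 = -3.10677

-3.107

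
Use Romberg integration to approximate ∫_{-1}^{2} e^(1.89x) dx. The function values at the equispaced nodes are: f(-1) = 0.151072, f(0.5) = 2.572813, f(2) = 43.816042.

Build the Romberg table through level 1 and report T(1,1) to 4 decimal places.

27.1292

T(0,0) (trapezoid, 1 panel, h=3.0000): 65.950671
T(1,0) (trapezoid, 2 panels, h=1.5000): 36.834555
T(1,1) = 36.834555 + (36.834555 − 65.950671)/3 = 27.129183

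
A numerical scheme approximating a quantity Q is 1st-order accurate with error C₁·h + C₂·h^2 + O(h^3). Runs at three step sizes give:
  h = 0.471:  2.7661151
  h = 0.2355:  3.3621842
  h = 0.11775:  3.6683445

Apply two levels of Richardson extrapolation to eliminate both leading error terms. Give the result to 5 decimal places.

First eliminate the h term (factor 2^1 = 2):
  B₁ = (2·3.3621842 − 2.7661151)/1 = 3.9582533
  B₂ = (2·3.6683445 − 3.3621842)/1 = 3.9745048
Then eliminate the h^2 term (factor 2^2 = 4):
  (4·3.9745048 − 3.9582533)/3 = 3.9799220

3.97992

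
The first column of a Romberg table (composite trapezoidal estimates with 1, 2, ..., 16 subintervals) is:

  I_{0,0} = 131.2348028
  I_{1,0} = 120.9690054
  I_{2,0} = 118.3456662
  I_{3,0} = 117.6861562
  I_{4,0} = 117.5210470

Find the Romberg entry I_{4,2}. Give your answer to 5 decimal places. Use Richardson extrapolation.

117.46599

Richardson extrapolation on the trapezoidal column (denominator 4−1=3):
I_{3,1} = (4·117.6861562 − 118.3456662) / 3 = 117.4663195
I_{4,1} = 117.5210470 + (117.5210470 − 117.6861562)/3 = 117.4660106
I_{4,2} = 117.4660106 + (117.4660106 − 117.4663195)/15 = 117.4659900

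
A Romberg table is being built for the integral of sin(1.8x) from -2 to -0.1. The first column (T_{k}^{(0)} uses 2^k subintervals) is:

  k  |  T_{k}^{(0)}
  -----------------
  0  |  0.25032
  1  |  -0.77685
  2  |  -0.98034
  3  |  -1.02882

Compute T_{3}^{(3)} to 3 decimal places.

-1.045

Richardson extrapolation on the trapezoidal column (denominator 4−1=3):
T_{1}^{(1)} = -0.77685 + (-0.77685 − 0.25032)/3 = -1.11924
T_{2}^{(1)} = (4·(-0.98034) − (-0.77685)) / 3 = -1.04817
T_{3}^{(1)} = -1.02882 + (-1.02882 − (-0.98034))/3 = -1.04498
T_{2}^{(2)} = -1.04817 + (-1.04817 − (-1.11924))/15 = -1.04343
T_{3}^{(2)} = -1.04498 + (-1.04498 − (-1.04817))/15 = -1.04477
T_{3}^{(3)} = -1.04477 + (-1.04477 − (-1.04343))/63 = -1.04479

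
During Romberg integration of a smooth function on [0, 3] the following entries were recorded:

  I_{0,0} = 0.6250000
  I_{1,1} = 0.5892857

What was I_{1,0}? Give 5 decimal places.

0.59821

From I_{1,1} = (4·I_{1,0} − I_{0,0})/3, solve for I_{1,0}:
4·I_{1,0} = 3·0.5892857 + 0.6250000 = 2.3928571
I_{1,0} = 0.5982143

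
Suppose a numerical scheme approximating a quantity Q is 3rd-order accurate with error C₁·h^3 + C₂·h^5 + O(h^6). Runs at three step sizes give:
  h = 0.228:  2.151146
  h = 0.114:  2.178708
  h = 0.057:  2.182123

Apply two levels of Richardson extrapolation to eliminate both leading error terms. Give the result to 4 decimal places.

2.1826

First eliminate the h^3 term (factor 2^3 = 8):
  B₁ = (8·2.178708 − 2.151146)/7 = 2.182645
  B₂ = (8·2.182123 − 2.178708)/7 = 2.182611
Then eliminate the h^5 term (factor 2^5 = 32):
  (32·2.182611 − 2.182645)/31 = 2.182610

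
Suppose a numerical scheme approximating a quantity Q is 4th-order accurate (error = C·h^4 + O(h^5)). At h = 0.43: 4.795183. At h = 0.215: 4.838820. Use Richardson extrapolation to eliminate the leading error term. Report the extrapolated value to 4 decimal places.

4.8417

The leading error scales as h^4; refining by a factor of 2 reduces it by 2^4 = 16.
Extrapolated value = (16·A(h/2) − A(h)) / (16 − 1)
= (16·4.838820 − 4.795183) / 15
= 72.625937 / 15 = 4.841729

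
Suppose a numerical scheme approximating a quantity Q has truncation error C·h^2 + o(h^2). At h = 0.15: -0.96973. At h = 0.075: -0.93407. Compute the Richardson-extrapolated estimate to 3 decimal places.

The leading error scales as h^2; refining by a factor of 2 reduces it by 2^2 = 4.
Extrapolated value = (4·A(h/2) − A(h)) / (4 − 1)
= (4·(-0.93407) − (-0.96973)) / 3
= -2.76655 / 3 = -0.92218

-0.922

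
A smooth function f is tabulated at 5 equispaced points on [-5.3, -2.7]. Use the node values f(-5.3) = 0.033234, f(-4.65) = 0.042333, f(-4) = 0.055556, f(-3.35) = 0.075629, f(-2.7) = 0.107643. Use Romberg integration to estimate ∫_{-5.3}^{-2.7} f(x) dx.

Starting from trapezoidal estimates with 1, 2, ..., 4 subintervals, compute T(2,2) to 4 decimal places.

T(0,0) (trapezoid, 1 panel, h=2.6000): 0.183140
T(1,0) (trapezoid, 2 panels, h=1.3000): 0.163793
T(2,0) (trapezoid, 4 panels, h=0.6500): 0.158572
T(1,1) = 0.163793 + (0.163793 − 0.183140)/3 = 0.157344
T(2,1) = 0.158572 + (0.158572 − 0.163793)/3 = 0.156832
T(2,2) = 0.156832 + (0.156832 − 0.157344)/15 = 0.156798

0.1568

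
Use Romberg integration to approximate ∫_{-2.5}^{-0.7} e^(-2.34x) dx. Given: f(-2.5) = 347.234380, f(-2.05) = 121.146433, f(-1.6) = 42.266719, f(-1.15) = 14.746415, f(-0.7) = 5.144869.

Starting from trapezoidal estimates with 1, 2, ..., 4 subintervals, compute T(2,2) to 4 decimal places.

146.4485

T(0,0) (trapezoid, 1 panel, h=1.8000): 317.141324
T(1,0) (trapezoid, 2 panels, h=0.9000): 196.610709
T(2,0) (trapezoid, 4 panels, h=0.4500): 159.457136
T(1,1) = 196.610709 + (196.610709 − 317.141324)/3 = 156.433837
T(2,1) = 159.457136 + (159.457136 − 196.610709)/3 = 147.072612
T(2,2) = 147.072612 + (147.072612 − 156.433837)/15 = 146.448530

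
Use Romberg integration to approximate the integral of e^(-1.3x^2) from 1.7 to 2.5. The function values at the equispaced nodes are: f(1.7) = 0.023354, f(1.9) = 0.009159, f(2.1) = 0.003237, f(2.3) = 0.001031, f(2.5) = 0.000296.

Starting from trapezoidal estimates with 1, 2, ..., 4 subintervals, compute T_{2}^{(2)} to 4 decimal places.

0.0047

T_{0}^{(0)} (trapezoid, 1 panel, h=0.8000): 0.009460
T_{1}^{(0)} (trapezoid, 2 panels, h=0.4000): 0.006025
T_{2}^{(0)} (trapezoid, 4 panels, h=0.2000): 0.005050
T_{1}^{(1)} = 0.006025 + (0.006025 − 0.009460)/3 = 0.004880
T_{2}^{(1)} = 0.005050 + (0.005050 − 0.006025)/3 = 0.004725
T_{2}^{(2)} = 0.004725 + (0.004725 − 0.004880)/15 = 0.004715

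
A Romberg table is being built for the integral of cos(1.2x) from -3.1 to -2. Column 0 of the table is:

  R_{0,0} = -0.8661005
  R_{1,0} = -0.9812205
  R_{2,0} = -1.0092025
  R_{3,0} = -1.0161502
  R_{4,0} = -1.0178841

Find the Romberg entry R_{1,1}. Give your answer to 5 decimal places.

-1.01959

Richardson extrapolation on the trapezoidal column (denominator 4−1=3):
R_{1,1} = (4·(-0.9812205) − (-0.8661005)) / 3 = -1.0195938
(Column j=1 coincides with Simpson's rule on the same nodes.)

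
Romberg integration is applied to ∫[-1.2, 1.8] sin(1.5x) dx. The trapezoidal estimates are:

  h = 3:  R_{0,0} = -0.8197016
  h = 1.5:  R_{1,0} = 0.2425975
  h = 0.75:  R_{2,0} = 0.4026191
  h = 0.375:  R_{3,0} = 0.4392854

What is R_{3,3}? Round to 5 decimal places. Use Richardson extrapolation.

0.45128

Richardson extrapolation on the trapezoidal column (denominator 4−1=3):
R_{1,1} = (4·0.2425975 − (-0.8197016)) / 3 = 0.5966972
R_{2,1} = (4·0.4026191 − 0.2425975) / 3 = 0.4559596
R_{3,1} = 0.4392854 + (0.4392854 − 0.4026191)/3 = 0.4515075
R_{2,2} = (16·0.4559596 − 0.5966972) / 15 = 0.4465771
R_{3,2} = (16·0.4515075 − 0.4559596) / 15 = 0.4512107
R_{3,3} = (64·0.4512107 − 0.4465771) / 63 = 0.4512842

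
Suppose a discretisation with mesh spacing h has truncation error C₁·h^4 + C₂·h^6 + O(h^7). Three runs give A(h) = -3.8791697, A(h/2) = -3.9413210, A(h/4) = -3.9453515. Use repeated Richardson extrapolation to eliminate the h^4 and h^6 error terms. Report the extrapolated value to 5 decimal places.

First eliminate the h^4 term (factor 2^4 = 16):
  B₁ = (16·(-3.9413210) − (-3.8791697))/15 = -3.9454644
  B₂ = (16·(-3.9453515) − (-3.9413210))/15 = -3.9456202
Then eliminate the h^6 term (factor 2^6 = 64):
  (64·(-3.9456202) − (-3.9454644))/63 = -3.9456227

-3.94562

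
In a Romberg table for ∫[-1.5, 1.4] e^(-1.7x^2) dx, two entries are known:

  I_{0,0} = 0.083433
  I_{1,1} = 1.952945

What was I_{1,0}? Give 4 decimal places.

1.4856

From I_{1,1} = (4·I_{1,0} − I_{0,0})/3, solve for I_{1,0}:
4·I_{1,0} = 3·1.952945 + 0.083433 = 5.942268
I_{1,0} = 1.485567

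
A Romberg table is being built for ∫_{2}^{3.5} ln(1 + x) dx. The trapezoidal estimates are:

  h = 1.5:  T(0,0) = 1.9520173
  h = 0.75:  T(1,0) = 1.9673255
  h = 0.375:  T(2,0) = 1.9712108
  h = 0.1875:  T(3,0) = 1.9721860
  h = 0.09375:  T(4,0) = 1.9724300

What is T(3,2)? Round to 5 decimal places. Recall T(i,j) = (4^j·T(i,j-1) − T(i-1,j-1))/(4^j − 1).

1.97251

Richardson extrapolation on the trapezoidal column (denominator 4−1=3):
T(2,1) = 1.9712108 + (1.9712108 − 1.9673255)/3 = 1.9725059
T(3,1) = (4·1.9721860 − 1.9712108) / 3 = 1.9725111
T(3,2) = 1.9725111 + (1.9725111 − 1.9725059)/15 = 1.9725114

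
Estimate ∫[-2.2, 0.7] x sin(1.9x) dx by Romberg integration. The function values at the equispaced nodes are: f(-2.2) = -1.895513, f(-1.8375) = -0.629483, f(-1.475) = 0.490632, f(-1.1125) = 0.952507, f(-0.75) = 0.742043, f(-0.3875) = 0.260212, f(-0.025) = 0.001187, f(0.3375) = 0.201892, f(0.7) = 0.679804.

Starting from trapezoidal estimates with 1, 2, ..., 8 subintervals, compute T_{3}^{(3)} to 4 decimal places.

T_{0}^{(0)} (trapezoid, 1 panel, h=2.9000): -1.762778
T_{1}^{(0)} (trapezoid, 2 panels, h=1.4500): 0.194573
T_{2}^{(0)} (trapezoid, 4 panels, h=0.7250): 0.453855
T_{3}^{(0)} (trapezoid, 8 panels, h=0.3625): 0.511537
T_{1}^{(1)} = 0.194573 + (0.194573 − (-1.762778))/3 = 0.847023
T_{2}^{(1)} = 0.453855 + (0.453855 − 0.194573)/3 = 0.540282
T_{3}^{(1)} = 0.511537 + (0.511537 − 0.453855)/3 = 0.530764
T_{2}^{(2)} = 0.540282 + (0.540282 − 0.847023)/15 = 0.519833
T_{3}^{(2)} = 0.530764 + (0.530764 − 0.540282)/15 = 0.530129
T_{3}^{(3)} = 0.530129 + (0.530129 − 0.519833)/63 = 0.530292

0.5303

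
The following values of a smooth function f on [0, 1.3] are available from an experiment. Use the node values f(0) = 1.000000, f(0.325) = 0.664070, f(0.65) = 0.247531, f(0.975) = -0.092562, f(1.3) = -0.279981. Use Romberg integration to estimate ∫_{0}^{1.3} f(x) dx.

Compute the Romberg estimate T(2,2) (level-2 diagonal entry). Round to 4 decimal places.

T(0,0) (trapezoid, 1 panel, h=1.3000): 0.468012
T(1,0) (trapezoid, 2 panels, h=0.6500): 0.394901
T(2,0) (trapezoid, 4 panels, h=0.3250): 0.383191
T(1,1) = 0.394901 + (0.394901 − 0.468012)/3 = 0.370531
T(2,1) = 0.383191 + (0.383191 − 0.394901)/3 = 0.379288
T(2,2) = 0.379288 + (0.379288 − 0.370531)/15 = 0.379872

0.3799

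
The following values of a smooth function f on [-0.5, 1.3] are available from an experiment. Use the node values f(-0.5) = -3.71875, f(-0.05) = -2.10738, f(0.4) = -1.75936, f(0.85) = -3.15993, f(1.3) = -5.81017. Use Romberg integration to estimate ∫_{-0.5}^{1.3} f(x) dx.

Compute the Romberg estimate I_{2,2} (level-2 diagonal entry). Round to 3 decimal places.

I_{0,0} (trapezoid, 1 panel, h=1.8000): -8.57603
I_{1,0} (trapezoid, 2 panels, h=0.9000): -5.87144
I_{2,0} (trapezoid, 4 panels, h=0.4500): -5.30601
I_{1,1} = -5.87144 + (-5.87144 − (-8.57603))/3 = -4.96991
I_{2,1} = -5.30601 + (-5.30601 − (-5.87144))/3 = -5.11753
I_{2,2} = -5.11753 + (-5.11753 − (-4.96991))/15 = -5.12737

-5.127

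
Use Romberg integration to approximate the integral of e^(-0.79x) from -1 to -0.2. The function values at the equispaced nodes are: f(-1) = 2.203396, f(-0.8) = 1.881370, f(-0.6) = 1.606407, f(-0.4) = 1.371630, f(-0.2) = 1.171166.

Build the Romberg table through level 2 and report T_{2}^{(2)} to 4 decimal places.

1.3066

T_{0}^{(0)} (trapezoid, 1 panel, h=0.8000): 1.349825
T_{1}^{(0)} (trapezoid, 2 panels, h=0.4000): 1.317475
T_{2}^{(0)} (trapezoid, 4 panels, h=0.2000): 1.309338
T_{1}^{(1)} = 1.317475 + (1.317475 − 1.349825)/3 = 1.306692
T_{2}^{(1)} = 1.309338 + (1.309338 − 1.317475)/3 = 1.306626
T_{2}^{(2)} = 1.306626 + (1.306626 − 1.306692)/15 = 1.306622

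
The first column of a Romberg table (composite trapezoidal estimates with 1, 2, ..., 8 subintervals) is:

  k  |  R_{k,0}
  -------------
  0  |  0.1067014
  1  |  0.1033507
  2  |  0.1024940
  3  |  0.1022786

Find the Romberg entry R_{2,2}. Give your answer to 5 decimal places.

0.10221

R_{1,1} = 0.1033507 + (0.1033507 − 0.1067014)/3 = 0.1022338
R_{2,1} = (4·0.1024940 − 0.1033507) / 3 = 0.1022084
R_{2,2} = 0.1022084 + (0.1022084 − 0.1022338)/15 = 0.1022067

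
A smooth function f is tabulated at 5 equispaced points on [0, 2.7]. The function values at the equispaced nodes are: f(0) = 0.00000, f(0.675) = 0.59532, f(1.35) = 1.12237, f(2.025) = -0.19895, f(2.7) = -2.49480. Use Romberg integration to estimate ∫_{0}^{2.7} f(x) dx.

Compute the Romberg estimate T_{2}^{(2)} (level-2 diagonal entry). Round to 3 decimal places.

T_{0}^{(0)} (trapezoid, 1 panel, h=2.7000): -3.36798
T_{1}^{(0)} (trapezoid, 2 panels, h=1.3500): -0.16879
T_{2}^{(0)} (trapezoid, 4 panels, h=0.6750): 0.18315
T_{1}^{(1)} = -0.16879 + (-0.16879 − (-3.36798))/3 = 0.89761
T_{2}^{(1)} = 0.18315 + (0.18315 − (-0.16879))/3 = 0.30046
T_{2}^{(2)} = 0.30046 + (0.30046 − 0.89761)/15 = 0.26065

0.261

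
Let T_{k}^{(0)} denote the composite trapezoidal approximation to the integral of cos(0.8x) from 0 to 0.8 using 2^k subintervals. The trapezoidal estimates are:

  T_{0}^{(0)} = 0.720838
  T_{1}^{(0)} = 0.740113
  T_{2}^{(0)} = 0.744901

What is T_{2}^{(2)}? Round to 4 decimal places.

0.7465

T_{1}^{(1)} = (4·0.740113 − 0.720838) / 3 = 0.746538
T_{2}^{(1)} = 0.744901 + (0.744901 − 0.740113)/3 = 0.746497
T_{2}^{(2)} = 0.746497 + (0.746497 − 0.746538)/15 = 0.746494
(Column j=1 coincides with Simpson's rule on the same nodes.)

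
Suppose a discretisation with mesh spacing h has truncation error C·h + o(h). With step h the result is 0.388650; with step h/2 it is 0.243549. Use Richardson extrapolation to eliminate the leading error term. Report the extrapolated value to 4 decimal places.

0.0984

Extrapolated value = (2·A(h/2) − A(h)) / (2 − 1)
= (2·0.243549 − 0.388650) / 1
= 0.098448 / 1 = 0.098448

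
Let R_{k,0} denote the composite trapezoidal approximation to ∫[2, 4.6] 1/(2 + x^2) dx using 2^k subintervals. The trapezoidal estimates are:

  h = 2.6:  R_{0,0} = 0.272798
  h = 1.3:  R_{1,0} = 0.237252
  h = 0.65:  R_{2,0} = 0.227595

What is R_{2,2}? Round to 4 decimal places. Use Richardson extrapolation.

0.2243

R_{1,1} = (4·0.237252 − 0.272798) / 3 = 0.225403
R_{2,1} = (4·0.227595 − 0.237252) / 3 = 0.224376
R_{2,2} = (16·0.224376 − 0.225403) / 15 = 0.224308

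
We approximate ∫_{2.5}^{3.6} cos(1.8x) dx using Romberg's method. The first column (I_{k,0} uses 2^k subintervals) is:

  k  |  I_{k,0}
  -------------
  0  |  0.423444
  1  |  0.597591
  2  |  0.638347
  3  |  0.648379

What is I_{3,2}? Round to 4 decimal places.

I_{2,1} = 0.638347 + (0.638347 − 0.597591)/3 = 0.651932
I_{3,1} = (4·0.648379 − 0.638347) / 3 = 0.651723
I_{3,2} = (16·0.651723 − 0.651932) / 15 = 0.651709

0.6517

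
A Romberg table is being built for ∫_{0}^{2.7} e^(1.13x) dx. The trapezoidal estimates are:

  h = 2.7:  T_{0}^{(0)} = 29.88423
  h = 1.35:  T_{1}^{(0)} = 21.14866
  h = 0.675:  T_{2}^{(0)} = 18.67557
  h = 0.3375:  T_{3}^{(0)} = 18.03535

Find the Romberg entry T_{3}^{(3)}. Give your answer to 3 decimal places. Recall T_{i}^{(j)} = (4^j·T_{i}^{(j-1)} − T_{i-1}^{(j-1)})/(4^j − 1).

T_{1}^{(1)} = 21.14866 + (21.14866 − 29.88423)/3 = 18.23680
T_{2}^{(1)} = (4·18.67557 − 21.14866) / 3 = 17.85121
T_{3}^{(1)} = (4·18.03535 − 18.67557) / 3 = 17.82194
T_{2}^{(2)} = 17.85121 + (17.85121 − 18.23680)/15 = 17.82550
T_{3}^{(2)} = 17.82194 + (17.82194 − 17.85121)/15 = 17.81999
T_{3}^{(3)} = 17.81999 + (17.81999 − 17.82550)/63 = 17.81990

17.820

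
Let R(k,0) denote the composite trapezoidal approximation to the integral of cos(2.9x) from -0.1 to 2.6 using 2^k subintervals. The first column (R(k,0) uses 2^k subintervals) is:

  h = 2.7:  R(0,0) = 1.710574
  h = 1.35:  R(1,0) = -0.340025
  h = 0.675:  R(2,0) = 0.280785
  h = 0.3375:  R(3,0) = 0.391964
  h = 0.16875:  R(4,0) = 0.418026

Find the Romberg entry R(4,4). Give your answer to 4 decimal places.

0.4266

R(1,1) = (4·(-0.340025) − 1.710574) / 3 = -1.023558
R(2,1) = 0.280785 + (0.280785 − (-0.340025))/3 = 0.487722
R(3,1) = (4·0.391964 − 0.280785) / 3 = 0.429024
R(4,1) = 0.418026 + (0.418026 − 0.391964)/3 = 0.426713
R(2,2) = 0.487722 + (0.487722 − (-1.023558))/15 = 0.588474
R(3,2) = (16·0.429024 − 0.487722) / 15 = 0.425111
R(4,2) = (16·0.426713 − 0.429024) / 15 = 0.426559
R(3,3) = 0.425111 + (0.425111 − 0.588474)/63 = 0.422518
R(4,3) = 0.426559 + (0.426559 − 0.425111)/63 = 0.426582
R(4,4) = (256·0.426582 − 0.422518) / 255 = 0.426598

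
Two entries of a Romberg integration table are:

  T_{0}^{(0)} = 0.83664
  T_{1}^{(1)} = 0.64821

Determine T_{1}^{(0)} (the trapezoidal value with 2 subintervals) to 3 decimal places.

From T_{1}^{(1)} = (4·T_{1}^{(0)} − T_{0}^{(0)})/3, solve for T_{1}^{(0)}:
4·T_{1}^{(0)} = 3·0.64821 + 0.83664 = 2.78127
T_{1}^{(0)} = 0.69532

0.695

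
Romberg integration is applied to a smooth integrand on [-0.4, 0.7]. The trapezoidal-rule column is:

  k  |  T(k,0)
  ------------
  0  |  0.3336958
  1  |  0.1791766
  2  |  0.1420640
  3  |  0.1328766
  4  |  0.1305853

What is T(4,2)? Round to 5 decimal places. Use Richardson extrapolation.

T(3,1) = 0.1328766 + (0.1328766 − 0.1420640)/3 = 0.1298141
T(4,1) = 0.1305853 + (0.1305853 − 0.1328766)/3 = 0.1298215
T(4,2) = 0.1298215 + (0.1298215 − 0.1298141)/15 = 0.1298220
(Column j=1 coincides with Simpson's rule on the same nodes.)

0.12982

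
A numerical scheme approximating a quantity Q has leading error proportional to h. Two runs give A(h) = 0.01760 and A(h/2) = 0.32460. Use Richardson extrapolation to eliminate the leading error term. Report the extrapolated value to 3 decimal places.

Extrapolated value = (2·A(h/2) − A(h)) / (2 − 1)
= (2·0.32460 − 0.01760) / 1
= 0.63160 / 1 = 0.63160

0.632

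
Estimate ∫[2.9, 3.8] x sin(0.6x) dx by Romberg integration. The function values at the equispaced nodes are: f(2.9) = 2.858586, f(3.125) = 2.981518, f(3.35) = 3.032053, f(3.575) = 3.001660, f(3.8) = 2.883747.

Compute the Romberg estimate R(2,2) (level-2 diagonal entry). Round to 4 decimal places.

2.6804

R(0,0) (trapezoid, 1 panel, h=0.9000): 2.584050
R(1,0) (trapezoid, 2 panels, h=0.4500): 2.656449
R(2,0) (trapezoid, 4 panels, h=0.2250): 2.674439
R(1,1) = 2.656449 + (2.656449 − 2.584050)/3 = 2.680582
R(2,1) = 2.674439 + (2.674439 − 2.656449)/3 = 2.680436
R(2,2) = 2.680436 + (2.680436 − 2.680582)/15 = 2.680426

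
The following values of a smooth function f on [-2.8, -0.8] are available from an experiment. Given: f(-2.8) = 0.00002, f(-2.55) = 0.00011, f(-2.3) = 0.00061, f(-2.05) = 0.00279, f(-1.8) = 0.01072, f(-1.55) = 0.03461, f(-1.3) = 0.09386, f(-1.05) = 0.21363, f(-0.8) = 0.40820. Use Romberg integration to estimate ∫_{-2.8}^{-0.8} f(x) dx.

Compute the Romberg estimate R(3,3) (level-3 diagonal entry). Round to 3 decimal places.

0.135

R(0,0) (trapezoid, 1 panel, h=2.0000): 0.40822
R(1,0) (trapezoid, 2 panels, h=1.0000): 0.21483
R(2,0) (trapezoid, 4 panels, h=0.5000): 0.15465
R(3,0) (trapezoid, 8 panels, h=0.2500): 0.14011
R(1,1) = 0.21483 + (0.21483 − 0.40822)/3 = 0.15037
R(2,1) = 0.15465 + (0.15465 − 0.21483)/3 = 0.13459
R(3,1) = 0.14011 + (0.14011 − 0.15465)/3 = 0.13526
R(2,2) = 0.13459 + (0.13459 − 0.15037)/15 = 0.13354
R(3,2) = 0.13526 + (0.13526 − 0.13459)/15 = 0.13530
R(3,3) = 0.13530 + (0.13530 − 0.13354)/63 = 0.13533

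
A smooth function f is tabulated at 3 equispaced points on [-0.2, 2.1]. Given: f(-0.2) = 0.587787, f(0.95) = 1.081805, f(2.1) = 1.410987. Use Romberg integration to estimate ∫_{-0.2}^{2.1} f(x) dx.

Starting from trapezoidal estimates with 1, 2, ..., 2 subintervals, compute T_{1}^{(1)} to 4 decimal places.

T_{0}^{(0)} (trapezoid, 1 panel, h=2.3000): 2.298590
T_{1}^{(0)} (trapezoid, 2 panels, h=1.1500): 2.393371
T_{1}^{(1)} = 2.393371 + (2.393371 − 2.298590)/3 = 2.424965

2.4250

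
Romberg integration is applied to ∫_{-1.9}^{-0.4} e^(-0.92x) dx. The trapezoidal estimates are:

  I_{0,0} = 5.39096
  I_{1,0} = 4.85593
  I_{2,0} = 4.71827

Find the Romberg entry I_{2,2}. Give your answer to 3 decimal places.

Richardson extrapolation on the trapezoidal column (denominator 4−1=3):
I_{1,1} = (4·4.85593 − 5.39096) / 3 = 4.67759
I_{2,1} = (4·4.71827 − 4.85593) / 3 = 4.67238
I_{2,2} = (16·4.67238 − 4.67759) / 15 = 4.67203

4.672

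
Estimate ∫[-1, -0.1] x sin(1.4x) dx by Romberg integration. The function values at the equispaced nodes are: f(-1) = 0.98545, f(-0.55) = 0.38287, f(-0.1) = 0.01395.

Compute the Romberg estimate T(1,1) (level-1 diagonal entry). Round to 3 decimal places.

0.380

T(0,0) (trapezoid, 1 panel, h=0.9000): 0.44973
T(1,0) (trapezoid, 2 panels, h=0.4500): 0.39716
T(1,1) = 0.39716 + (0.39716 − 0.44973)/3 = 0.37964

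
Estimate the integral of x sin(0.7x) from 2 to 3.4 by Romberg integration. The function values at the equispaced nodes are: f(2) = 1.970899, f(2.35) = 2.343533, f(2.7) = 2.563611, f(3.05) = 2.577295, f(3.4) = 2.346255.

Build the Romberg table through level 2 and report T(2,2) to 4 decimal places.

3.3981

T(0,0) (trapezoid, 1 panel, h=1.4000): 3.022008
T(1,0) (trapezoid, 2 panels, h=0.7000): 3.305532
T(2,0) (trapezoid, 4 panels, h=0.3500): 3.375056
T(1,1) = 3.305532 + (3.305532 − 3.022008)/3 = 3.400040
T(2,1) = 3.375056 + (3.375056 − 3.305532)/3 = 3.398231
T(2,2) = 3.398231 + (3.398231 − 3.400040)/15 = 3.398110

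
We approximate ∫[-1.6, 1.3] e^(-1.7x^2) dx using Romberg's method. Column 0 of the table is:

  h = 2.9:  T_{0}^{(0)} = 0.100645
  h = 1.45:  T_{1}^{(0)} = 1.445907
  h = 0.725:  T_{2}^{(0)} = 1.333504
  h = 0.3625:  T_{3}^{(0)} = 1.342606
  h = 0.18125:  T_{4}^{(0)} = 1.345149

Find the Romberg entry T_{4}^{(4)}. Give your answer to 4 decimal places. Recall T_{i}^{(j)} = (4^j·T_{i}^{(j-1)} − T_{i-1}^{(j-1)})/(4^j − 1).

T_{1}^{(1)} = 1.445907 + (1.445907 − 0.100645)/3 = 1.894328
T_{2}^{(1)} = 1.333504 + (1.333504 − 1.445907)/3 = 1.296036
T_{3}^{(1)} = (4·1.342606 − 1.333504) / 3 = 1.345640
T_{4}^{(1)} = 1.345149 + (1.345149 − 1.342606)/3 = 1.345997
T_{2}^{(2)} = 1.296036 + (1.296036 − 1.894328)/15 = 1.256150
T_{3}^{(2)} = 1.345640 + (1.345640 − 1.296036)/15 = 1.348947
T_{4}^{(2)} = (16·1.345997 − 1.345640) / 15 = 1.346021
T_{3}^{(3)} = 1.348947 + (1.348947 − 1.256150)/63 = 1.350420
T_{4}^{(3)} = (64·1.346021 − 1.348947) / 63 = 1.345975
T_{4}^{(4)} = (256·1.345975 − 1.350420) / 255 = 1.345958
(Column j=1 coincides with Simpson's rule on the same nodes.)

1.3460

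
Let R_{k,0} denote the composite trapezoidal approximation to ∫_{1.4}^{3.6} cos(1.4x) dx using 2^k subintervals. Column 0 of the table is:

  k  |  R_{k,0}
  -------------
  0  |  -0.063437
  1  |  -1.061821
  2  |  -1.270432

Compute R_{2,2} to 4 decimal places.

-1.3363

R_{1,1} = (4·(-1.061821) − (-0.063437)) / 3 = -1.394616
R_{2,1} = -1.270432 + (-1.270432 − (-1.061821))/3 = -1.339969
R_{2,2} = -1.339969 + (-1.339969 − (-1.394616))/15 = -1.336326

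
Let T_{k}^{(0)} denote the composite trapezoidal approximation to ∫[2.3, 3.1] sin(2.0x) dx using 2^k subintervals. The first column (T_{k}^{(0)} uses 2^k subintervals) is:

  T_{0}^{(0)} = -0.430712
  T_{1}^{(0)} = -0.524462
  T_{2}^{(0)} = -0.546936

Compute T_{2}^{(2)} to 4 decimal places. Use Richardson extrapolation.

T_{1}^{(1)} = -0.524462 + (-0.524462 − (-0.430712))/3 = -0.555712
T_{2}^{(1)} = (4·(-0.546936) − (-0.524462)) / 3 = -0.554427
T_{2}^{(2)} = (16·(-0.554427) − (-0.555712)) / 15 = -0.554341
(Column j=1 coincides with Simpson's rule on the same nodes.)

-0.5543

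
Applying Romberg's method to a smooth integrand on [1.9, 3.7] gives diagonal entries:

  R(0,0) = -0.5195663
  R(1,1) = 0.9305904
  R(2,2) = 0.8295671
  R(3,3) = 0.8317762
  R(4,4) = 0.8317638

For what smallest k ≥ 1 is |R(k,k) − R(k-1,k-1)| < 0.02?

|R(1,1) − R(0,0)| = 1.4501567 ≥ 0.02
|R(2,2) − R(1,1)| = 0.1010233 ≥ 0.02
|R(3,3) − R(2,2)| = 0.0022091 < 0.02

k = 3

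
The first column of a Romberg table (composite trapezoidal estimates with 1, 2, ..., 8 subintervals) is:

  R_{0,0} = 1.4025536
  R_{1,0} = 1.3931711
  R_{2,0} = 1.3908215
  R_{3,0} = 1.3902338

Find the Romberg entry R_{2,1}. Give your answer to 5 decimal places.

R_{2,1} = 1.3908215 + (1.3908215 − 1.3931711)/3 = 1.3900383

1.39004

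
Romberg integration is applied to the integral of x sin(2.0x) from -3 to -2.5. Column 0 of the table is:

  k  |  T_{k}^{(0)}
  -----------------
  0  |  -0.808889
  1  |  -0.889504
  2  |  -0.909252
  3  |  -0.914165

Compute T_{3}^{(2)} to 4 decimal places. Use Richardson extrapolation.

-0.9158

Richardson extrapolation on the trapezoidal column (denominator 4−1=3):
T_{2}^{(1)} = -0.909252 + (-0.909252 − (-0.889504))/3 = -0.915835
T_{3}^{(1)} = (4·(-0.914165) − (-0.909252)) / 3 = -0.915803
T_{3}^{(2)} = (16·(-0.915803) − (-0.915835)) / 15 = -0.915801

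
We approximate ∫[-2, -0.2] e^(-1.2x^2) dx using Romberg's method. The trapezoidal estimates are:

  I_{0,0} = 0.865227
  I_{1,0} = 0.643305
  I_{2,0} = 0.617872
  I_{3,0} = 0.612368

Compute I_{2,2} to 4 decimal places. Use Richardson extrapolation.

0.6121

Richardson extrapolation on the trapezoidal column (denominator 4−1=3):
I_{1,1} = (4·0.643305 − 0.865227) / 3 = 0.569331
I_{2,1} = (4·0.617872 − 0.643305) / 3 = 0.609394
I_{2,2} = (16·0.609394 − 0.569331) / 15 = 0.612065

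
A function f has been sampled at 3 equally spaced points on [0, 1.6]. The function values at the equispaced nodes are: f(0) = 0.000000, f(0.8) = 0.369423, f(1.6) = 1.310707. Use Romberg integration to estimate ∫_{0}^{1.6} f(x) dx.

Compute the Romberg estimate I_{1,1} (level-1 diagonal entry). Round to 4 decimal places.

I_{0,0} (trapezoid, 1 panel, h=1.6000): 1.048566
I_{1,0} (trapezoid, 2 panels, h=0.8000): 0.819821
I_{1,1} = 0.819821 + (0.819821 − 1.048566)/3 = 0.743573

0.7436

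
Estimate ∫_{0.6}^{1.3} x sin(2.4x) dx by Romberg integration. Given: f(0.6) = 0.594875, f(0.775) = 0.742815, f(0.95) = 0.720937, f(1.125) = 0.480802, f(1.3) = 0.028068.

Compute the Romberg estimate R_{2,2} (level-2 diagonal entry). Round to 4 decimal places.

R_{0,0} (trapezoid, 1 panel, h=0.7000): 0.218030
R_{1,0} (trapezoid, 2 panels, h=0.3500): 0.361343
R_{2,0} (trapezoid, 4 panels, h=0.1750): 0.394804
R_{1,1} = 0.361343 + (0.361343 − 0.218030)/3 = 0.409114
R_{2,1} = 0.394804 + (0.394804 − 0.361343)/3 = 0.405958
R_{2,2} = 0.405958 + (0.405958 − 0.409114)/15 = 0.405748

0.4057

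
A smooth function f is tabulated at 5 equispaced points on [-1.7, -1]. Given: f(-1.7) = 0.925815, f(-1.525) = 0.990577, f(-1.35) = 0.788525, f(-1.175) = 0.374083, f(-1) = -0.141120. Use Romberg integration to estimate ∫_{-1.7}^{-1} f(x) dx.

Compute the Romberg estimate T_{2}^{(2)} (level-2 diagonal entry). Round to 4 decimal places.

0.4560

T_{0}^{(0)} (trapezoid, 1 panel, h=0.7000): 0.274643
T_{1}^{(0)} (trapezoid, 2 panels, h=0.3500): 0.413305
T_{2}^{(0)} (trapezoid, 4 panels, h=0.1750): 0.445468
T_{1}^{(1)} = 0.413305 + (0.413305 − 0.274643)/3 = 0.459526
T_{2}^{(1)} = 0.445468 + (0.445468 − 0.413305)/3 = 0.456189
T_{2}^{(2)} = 0.456189 + (0.456189 − 0.459526)/15 = 0.455967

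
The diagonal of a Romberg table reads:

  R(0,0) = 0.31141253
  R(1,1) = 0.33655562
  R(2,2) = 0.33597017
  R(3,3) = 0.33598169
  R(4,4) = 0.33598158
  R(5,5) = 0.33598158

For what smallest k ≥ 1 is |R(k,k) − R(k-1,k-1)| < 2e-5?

|R(1,1) − R(0,0)| = 0.02514309 ≥ 2e-5
|R(2,2) − R(1,1)| = 0.00058545 ≥ 2e-5
|R(3,3) − R(2,2)| = 0.00001152 < 2e-5

k = 3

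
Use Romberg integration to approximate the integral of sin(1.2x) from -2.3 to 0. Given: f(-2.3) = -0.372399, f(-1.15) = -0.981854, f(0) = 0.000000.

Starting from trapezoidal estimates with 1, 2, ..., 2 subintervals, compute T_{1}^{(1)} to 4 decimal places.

-1.6483

T_{0}^{(0)} (trapezoid, 1 panel, h=2.3000): -0.428259
T_{1}^{(0)} (trapezoid, 2 panels, h=1.1500): -1.343262
T_{1}^{(1)} = -1.343262 + (-1.343262 − (-0.428259))/3 = -1.648263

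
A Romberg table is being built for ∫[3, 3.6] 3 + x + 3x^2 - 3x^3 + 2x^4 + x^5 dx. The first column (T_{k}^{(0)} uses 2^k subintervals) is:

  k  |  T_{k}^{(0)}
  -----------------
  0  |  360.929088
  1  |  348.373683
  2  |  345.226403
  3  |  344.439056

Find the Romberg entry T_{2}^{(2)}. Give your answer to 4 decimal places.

Richardson extrapolation on the trapezoidal column (denominator 4−1=3):
T_{1}^{(1)} = 348.373683 + (348.373683 − 360.929088)/3 = 344.188548
T_{2}^{(1)} = (4·345.226403 − 348.373683) / 3 = 344.177310
T_{2}^{(2)} = (16·344.177310 − 344.188548) / 15 = 344.176561

344.1766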